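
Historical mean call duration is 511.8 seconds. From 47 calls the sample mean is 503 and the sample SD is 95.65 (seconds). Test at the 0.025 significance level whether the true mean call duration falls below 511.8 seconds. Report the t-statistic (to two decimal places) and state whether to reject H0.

H0: μ = 511.8; H1: μ < 511.8 (one-sample t-test, left-tailed).
t = (x̄ − μ₀)/(s/√n) = (503 − 511.8)/(95.65/√47) = -0.63
df = n − 1 = 46
p-value = P(T ≤ -0.63) ≈ 0.2657
Since p ≈ 0.2657 > α = 0.025, fail to reject H0; the evidence is not statistically significant.

t = -0.63; fail to reject H0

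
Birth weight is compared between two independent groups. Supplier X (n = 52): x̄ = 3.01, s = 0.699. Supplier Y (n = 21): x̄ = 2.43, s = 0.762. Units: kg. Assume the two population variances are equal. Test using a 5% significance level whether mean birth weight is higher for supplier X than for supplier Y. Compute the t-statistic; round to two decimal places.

Let group 1 = supplier X, group 2 = supplier Y. H0: μ_1 = μ_2; H1: μ_1 > μ_2 (two-sample pooled-variance t-test, right-tailed).
s_p² = [(52−1)·0.699² + (21−1)·0.762²]/(52+21−2) = 0.514529
t = (3.01 − 2.43)/√[0.514529·(1/52 + 1/21)] = 3.13
df = n₁ + n₂ − 2 = 71
p-value = P(T ≥ 3.13) ≈ 0.001
Since p ≈ 0.001 < α = 0.05, reject H0; the evidence is statistically significant.

3.13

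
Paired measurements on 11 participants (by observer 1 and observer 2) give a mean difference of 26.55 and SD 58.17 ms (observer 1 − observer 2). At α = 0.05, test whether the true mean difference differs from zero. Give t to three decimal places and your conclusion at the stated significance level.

H0: μ_d = 0; H1: μ_d ≠ 0 (paired t-test on the differences, two-sided).
t = d̄/(s_d/√n) = 26.55/(58.17/√11) = 1.514
df = n − 1 = 10
Two-sided p-value ≈ 0.1610
Since p ≈ 0.1610 > α = 0.05, fail to reject H0; the evidence is not statistically significant.

t = 1.514; fail to reject H0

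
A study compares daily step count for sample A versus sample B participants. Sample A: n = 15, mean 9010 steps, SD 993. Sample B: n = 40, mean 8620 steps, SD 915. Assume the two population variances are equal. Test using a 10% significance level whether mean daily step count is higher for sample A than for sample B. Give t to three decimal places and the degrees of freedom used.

t = 1.376, df = 53

Let group 1 = sample A, group 2 = sample B. H0: μ_1 = μ_2; H1: μ_1 > μ_2 (two-sample pooled-variance t-test, right-tailed).
s_p² = [(15−1)·993² + (40−1)·915²]/(15+40−2) = 876537
t = (9010 − 8620)/√[876537·(1/15 + 1/40)] = 1.376
df = n₁ + n₂ − 2 = 53
p-value = P(T ≥ 1.376) ≈ 0.0873
Since p ≈ 0.0873 < α = 0.1, reject H0; the data support H1.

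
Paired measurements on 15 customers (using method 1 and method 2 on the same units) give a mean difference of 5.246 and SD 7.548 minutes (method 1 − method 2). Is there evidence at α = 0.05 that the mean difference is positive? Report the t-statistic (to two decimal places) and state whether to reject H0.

t = 2.69; reject H0

H0: μ_d = 0; H1: μ_d > 0 (paired t-test on the differences, right-tailed).
t = d̄/(s_d/√n) = 5.246/(7.548/√15) = 2.69
df = n − 1 = 14
p-value = P(T ≥ 2.69) ≈ 0.0088
Since p ≈ 0.0088 < α = 0.05, reject H0; the evidence is statistically significant.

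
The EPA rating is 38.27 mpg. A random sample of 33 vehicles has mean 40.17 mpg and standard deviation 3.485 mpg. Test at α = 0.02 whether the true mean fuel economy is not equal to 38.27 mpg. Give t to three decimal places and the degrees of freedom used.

t = 3.132, df = 32

H0: μ = 38.27; H1: μ ≠ 38.27 (one-sample t-test, two-sided).
t = (x̄ − μ₀)/(s/√n) = (40.17 − 38.27)/(3.485/√33) = 3.132
df = n − 1 = 32
Two-sided p-value ≈ 0.004
Since p ≈ 0.004 < α = 0.02, reject H0; the evidence is statistically significant.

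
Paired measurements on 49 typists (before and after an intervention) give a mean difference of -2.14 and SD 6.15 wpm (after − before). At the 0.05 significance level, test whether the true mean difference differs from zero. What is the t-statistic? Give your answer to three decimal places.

-2.436

H0: μ_d = 0; H1: μ_d ≠ 0 (paired t-test on the differences, two-sided).
t = d̄/(s_d/√n) = -2.14/(6.15/√49) = -2.436
df = n − 1 = 48
Two-sided p-value ≈ 0.0186
Since p ≈ 0.0186 < α = 0.05, reject H0; the evidence is statistically significant.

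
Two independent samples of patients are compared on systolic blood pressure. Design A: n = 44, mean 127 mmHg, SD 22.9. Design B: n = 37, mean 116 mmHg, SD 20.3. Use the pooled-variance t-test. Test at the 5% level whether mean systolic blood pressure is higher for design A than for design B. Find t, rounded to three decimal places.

Let group 1 = design A, group 2 = design B. H0: μ_1 = μ_2; H1: μ_1 > μ_2 (two-sample pooled-variance t-test, right-tailed).
s_p² = [(44−1)·22.9² + (37−1)·20.3²]/(44+37−2) = 473.226
t = (127 − 116)/√[473.226·(1/44 + 1/37)] = 2.267
df = n₁ + n₂ − 2 = 79
p-value = P(T ≥ 2.267) ≈ 0.0131
Since p ≈ 0.0131 < α = 0.05, reject H0; the data support H1.

2.267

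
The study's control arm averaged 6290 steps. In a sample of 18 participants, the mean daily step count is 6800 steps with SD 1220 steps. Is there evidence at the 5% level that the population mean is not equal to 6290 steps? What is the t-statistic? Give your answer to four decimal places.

H0: μ = 6290; H1: μ ≠ 6290 (one-sample t-test, two-sided).
t = (x̄ − μ₀)/(s/√n) = (6800 − 6290)/(1220/√18) = 1.7736
df = n − 1 = 17
Two-sided p-value ≈ 0.094
Since p ≈ 0.094 > α = 0.05, fail to reject H0; the evidence is not statistically significant.

1.7736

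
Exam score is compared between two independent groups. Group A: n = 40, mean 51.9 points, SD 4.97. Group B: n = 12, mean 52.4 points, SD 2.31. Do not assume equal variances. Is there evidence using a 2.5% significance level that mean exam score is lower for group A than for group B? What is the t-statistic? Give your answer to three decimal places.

Let group 1 = group A, group 2 = group B. H0: μ_1 = μ_2; H1: μ_1 < μ_2 (Welch's two-sample t-test, left-tailed).
t = (x̄_1 − x̄_2)/√(s_1²/n_1 + s_2²/n_2) = (51.9 − 52.4)/√(4.97²/40 + 2.31²/12) = -0.485
Welch–Satterthwaite df ≈ 40.65
p-value = P(T ≤ -0.485) ≈ 0.3151
Since p ≈ 0.3151 > α = 0.025, fail to reject H0; the evidence is not statistically significant.

-0.485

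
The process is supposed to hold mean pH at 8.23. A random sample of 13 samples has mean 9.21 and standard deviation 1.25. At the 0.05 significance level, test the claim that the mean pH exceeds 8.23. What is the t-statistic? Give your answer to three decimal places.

H0: μ = 8.23; H1: μ > 8.23 (one-sample t-test, right-tailed).
t = (x̄ − μ₀)/(s/√n) = (9.21 − 8.23)/(1.25/√13) = 2.827
df = n − 1 = 12
p-value = P(T ≥ 2.827) ≈ 0.008
Since p ≈ 0.008 < α = 0.05, reject H0; the evidence is statistically significant.

2.827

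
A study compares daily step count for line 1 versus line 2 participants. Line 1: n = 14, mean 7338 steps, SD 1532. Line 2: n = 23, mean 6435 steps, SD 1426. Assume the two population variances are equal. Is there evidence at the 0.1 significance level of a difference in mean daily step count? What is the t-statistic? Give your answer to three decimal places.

1.817

Let group 1 = line 1, group 2 = line 2. H0: μ_1 = μ_2; H1: μ_1 ≠ μ_2 (two-sample pooled-variance t-test, two-sided).
s_p² = [(14−1)·1532² + (23−1)·1426²]/(14+23−2) = 2149940
t = (7338 − 6435)/√[2149940·(1/14 + 1/23)] = 1.817
df = n₁ + n₂ − 2 = 35
Two-sided p-value ≈ 0.0778
Since p ≈ 0.0778 < α = 0.1, reject H0; the evidence is statistically significant.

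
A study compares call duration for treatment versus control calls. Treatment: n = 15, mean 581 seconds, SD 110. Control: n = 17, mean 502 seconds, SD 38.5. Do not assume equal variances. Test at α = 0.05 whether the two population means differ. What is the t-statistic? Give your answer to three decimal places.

2.642

Let group 1 = treatment, group 2 = control. H0: μ_1 = μ_2; H1: μ_1 ≠ μ_2 (Welch's two-sample t-test, two-sided).
t = (x̄_1 − x̄_2)/√(s_1²/n_1 + s_2²/n_2) = (581 − 502)/√(110²/15 + 38.5²/17) = 2.642
Welch–Satterthwaite df ≈ 17.02
Two-sided p-value ≈ 0.017
Since p ≈ 0.017 < α = 0.05, reject H0; the evidence is statistically significant.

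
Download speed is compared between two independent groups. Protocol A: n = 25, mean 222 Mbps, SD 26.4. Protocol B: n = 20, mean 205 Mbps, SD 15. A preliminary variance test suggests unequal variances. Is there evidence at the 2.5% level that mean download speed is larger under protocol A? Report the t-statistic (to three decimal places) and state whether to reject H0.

t = 2.718; reject H0

Let group 1 = protocol A, group 2 = protocol B. H0: μ_1 = μ_2; H1: μ_1 > μ_2 (Welch's two-sample t-test, right-tailed).
t = (x̄_1 − x̄_2)/√(s_1²/n_1 + s_2²/n_2) = (222 − 205)/√(26.4²/25 + 15²/20) = 2.718
Welch–Satterthwaite df ≈ 39.21
p-value = P(T ≥ 2.718) ≈ 0.0049
Since p ≈ 0.0049 < α = 0.025, reject H0; the data support H1.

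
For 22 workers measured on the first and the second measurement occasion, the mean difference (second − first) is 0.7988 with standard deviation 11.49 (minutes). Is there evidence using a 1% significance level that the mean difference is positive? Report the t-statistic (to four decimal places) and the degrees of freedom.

H0: μ_d = 0; H1: μ_d > 0 (paired t-test on the differences, right-tailed).
t = d̄/(s_d/√n) = 0.7988/(11.49/√22) = 0.3261
df = n − 1 = 21
p-value = P(T ≥ 0.3261) ≈ 0.3738
Since p ≈ 0.3738 > α = 0.01, fail to reject H0; the evidence is not statistically significant.

t = 0.3261, df = 21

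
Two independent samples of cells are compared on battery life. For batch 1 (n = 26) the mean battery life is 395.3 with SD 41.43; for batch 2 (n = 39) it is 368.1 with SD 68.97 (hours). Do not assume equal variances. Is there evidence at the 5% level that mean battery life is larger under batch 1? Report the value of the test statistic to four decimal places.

Let group 1 = batch 1, group 2 = batch 2. H0: μ_1 = μ_2; H1: μ_1 > μ_2 (Welch's two-sample t-test, right-tailed).
t = (x̄_1 − x̄_2)/√(s_1²/n_1 + s_2²/n_2) = (395.3 − 368.1)/√(41.43²/26 + 68.97²/39) = 1.9838
Welch–Satterthwaite df ≈ 62.46
p-value = P(T ≥ 1.9838) ≈ 0.0258
Since p ≈ 0.0258 < α = 0.05, reject H0; the evidence is statistically significant.

1.9838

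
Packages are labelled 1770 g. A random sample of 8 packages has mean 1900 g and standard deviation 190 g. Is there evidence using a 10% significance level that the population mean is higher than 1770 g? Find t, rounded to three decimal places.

1.935

H0: μ = 1770; H1: μ > 1770 (one-sample t-test, right-tailed).
t = (x̄ − μ₀)/(s/√n) = (1900 − 1770)/(190/√8) = 1.935
df = n − 1 = 7
p-value = P(T ≥ 1.935) ≈ 0.0471
Since p ≈ 0.0471 < α = 0.1, reject H0; the evidence is statistically significant.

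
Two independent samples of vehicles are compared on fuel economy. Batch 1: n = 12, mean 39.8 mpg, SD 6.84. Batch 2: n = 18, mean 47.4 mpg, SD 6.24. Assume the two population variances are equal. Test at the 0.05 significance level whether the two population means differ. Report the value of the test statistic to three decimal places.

Let group 1 = batch 1, group 2 = batch 2. H0: μ_1 = μ_2; H1: μ_1 ≠ μ_2 (two-sample pooled-variance t-test, two-sided).
s_p² = [(12−1)·6.84² + (18−1)·6.24²]/(12+18−2) = 42.0207
t = (39.8 − 47.4)/√[42.0207·(1/12 + 1/18)] = -3.146
df = n₁ + n₂ − 2 = 28
Two-sided p-value ≈ 0.004
Since p ≈ 0.004 < α = 0.05, reject H0; the evidence is statistically significant.

-3.146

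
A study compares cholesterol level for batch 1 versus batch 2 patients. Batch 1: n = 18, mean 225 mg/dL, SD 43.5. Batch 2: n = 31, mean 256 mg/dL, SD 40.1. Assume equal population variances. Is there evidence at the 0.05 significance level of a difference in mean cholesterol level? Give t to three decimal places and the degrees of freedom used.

t = -2.529, df = 47

Let group 1 = batch 1, group 2 = batch 2. H0: μ_1 = μ_2; H1: μ_1 ≠ μ_2 (two-sample pooled-variance t-test, two-sided).
s_p² = [(18−1)·43.5² + (31−1)·40.1²]/(18+31−2) = 1710.82
t = (225 − 256)/√[1710.82·(1/18 + 1/31)] = -2.529
df = n₁ + n₂ − 2 = 47
Two-sided p-value ≈ 0.015
Since p ≈ 0.015 < α = 0.05, reject H0; the data support H1.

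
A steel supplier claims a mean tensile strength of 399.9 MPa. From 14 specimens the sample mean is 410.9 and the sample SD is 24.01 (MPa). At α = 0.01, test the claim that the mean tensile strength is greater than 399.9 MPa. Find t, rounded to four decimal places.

1.7142

H0: μ = 399.9; H1: μ > 399.9 (one-sample t-test, right-tailed).
t = (x̄ − μ₀)/(s/√n) = (410.9 − 399.9)/(24.01/√14) = 1.7142
df = n − 1 = 13
p-value = P(T ≥ 1.7142) ≈ 0.0551
Since p ≈ 0.0551 > α = 0.01, fail to reject H0; the evidence is not statistically significant.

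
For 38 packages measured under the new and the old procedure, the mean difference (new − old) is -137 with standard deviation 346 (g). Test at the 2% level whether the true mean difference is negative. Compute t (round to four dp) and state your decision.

t = -2.4408; reject H0

H0: μ_d = 0; H1: μ_d < 0 (paired t-test on the differences, left-tailed).
t = d̄/(s_d/√n) = -137/(346/√38) = -2.4408
df = n − 1 = 37
p-value = P(T ≤ -2.4408) ≈ 0.0098
Since p ≈ 0.0098 < α = 0.02, reject H0; the data support H1.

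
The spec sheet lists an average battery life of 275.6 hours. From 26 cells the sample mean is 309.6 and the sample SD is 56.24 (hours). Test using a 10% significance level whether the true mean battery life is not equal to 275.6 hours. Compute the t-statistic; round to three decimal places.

3.083

H0: μ = 275.6; H1: μ ≠ 275.6 (one-sample t-test, two-sided).
t = (x̄ − μ₀)/(s/√n) = (309.6 − 275.6)/(56.24/√26) = 3.083
df = n − 1 = 25
Two-sided p-value ≈ 0.005
Since p ≈ 0.005 < α = 0.1, reject H0; the data support H1.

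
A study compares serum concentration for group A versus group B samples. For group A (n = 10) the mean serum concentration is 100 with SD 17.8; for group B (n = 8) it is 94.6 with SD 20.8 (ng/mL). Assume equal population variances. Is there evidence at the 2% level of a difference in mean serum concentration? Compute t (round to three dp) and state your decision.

t = 0.594; fail to reject H0

Let group 1 = group A, group 2 = group B. H0: μ_1 = μ_2; H1: μ_1 ≠ μ_2 (two-sample pooled-variance t-test, two-sided).
s_p² = [(10−1)·17.8² + (8−1)·20.8²]/(10+8−2) = 367.503
t = (100 − 94.6)/√[367.503·(1/10 + 1/8)] = 0.594
df = n₁ + n₂ − 2 = 16
Two-sided p-value ≈ 0.5609
Since p ≈ 0.5609 > α = 0.02, fail to reject H0; the data do not provide sufficient evidence against H0.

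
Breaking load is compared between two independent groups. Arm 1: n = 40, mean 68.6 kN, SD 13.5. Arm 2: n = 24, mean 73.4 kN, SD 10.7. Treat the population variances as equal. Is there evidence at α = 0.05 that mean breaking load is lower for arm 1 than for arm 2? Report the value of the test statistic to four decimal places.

Let group 1 = arm 1, group 2 = arm 2. H0: μ_1 = μ_2; H1: μ_1 < μ_2 (two-sample pooled-variance t-test, left-tailed).
s_p² = [(40−1)·13.5² + (24−1)·10.7²]/(40+24−2) = 157.113
t = (68.6 − 73.4)/√[157.113·(1/40 + 1/24)] = -1.4831
df = n₁ + n₂ − 2 = 62
p-value = P(T ≤ -1.4831) ≈ 0.072
Since p ≈ 0.072 > α = 0.05, fail to reject H0; the data do not provide sufficient evidence against H0.

-1.4831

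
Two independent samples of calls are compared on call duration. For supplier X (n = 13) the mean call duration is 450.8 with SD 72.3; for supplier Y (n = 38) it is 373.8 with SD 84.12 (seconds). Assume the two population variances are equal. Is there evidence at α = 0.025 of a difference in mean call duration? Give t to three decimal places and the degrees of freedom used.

t = 2.945, df = 49

Let group 1 = supplier X, group 2 = supplier Y. H0: μ_1 = μ_2; H1: μ_1 ≠ μ_2 (two-sample pooled-variance t-test, two-sided).
s_p² = [(13−1)·72.3² + (38−1)·84.12²]/(13+38−2) = 6623.39
t = (450.8 − 373.8)/√[6623.39·(1/13 + 1/38)] = 2.945
df = n₁ + n₂ − 2 = 49
Two-sided p-value ≈ 0.0049
Since p ≈ 0.0049 < α = 0.025, reject H0; the data support H1.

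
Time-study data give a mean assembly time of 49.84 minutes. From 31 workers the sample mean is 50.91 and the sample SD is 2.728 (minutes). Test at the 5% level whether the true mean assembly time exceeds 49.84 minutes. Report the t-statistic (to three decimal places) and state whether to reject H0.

t = 2.184; reject H0

H0: μ = 49.84; H1: μ > 49.84 (one-sample t-test, right-tailed).
t = (x̄ − μ₀)/(s/√n) = (50.91 − 49.84)/(2.728/√31) = 2.184
df = n − 1 = 30
p-value = P(T ≥ 2.184) ≈ 0.0185
Since p ≈ 0.0185 < α = 0.05, reject H0; the data support H1.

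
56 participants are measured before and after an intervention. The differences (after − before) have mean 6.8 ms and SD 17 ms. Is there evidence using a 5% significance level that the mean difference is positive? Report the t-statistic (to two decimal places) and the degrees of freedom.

t = 2.99, df = 55

H0: μ_d = 0; H1: μ_d > 0 (paired t-test on the differences, right-tailed).
t = d̄/(s_d/√n) = 6.8/(17/√56) = 2.99
df = n − 1 = 55
p-value = P(T ≥ 2.99) ≈ 0.0021
Since p ≈ 0.0021 < α = 0.05, reject H0; the data support H1.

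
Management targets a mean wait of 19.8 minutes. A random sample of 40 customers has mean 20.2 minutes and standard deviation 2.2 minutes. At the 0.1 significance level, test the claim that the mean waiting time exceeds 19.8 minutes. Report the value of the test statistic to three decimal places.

H0: μ = 19.8; H1: μ > 19.8 (one-sample t-test, right-tailed).
t = (x̄ − μ₀)/(s/√n) = (20.2 − 19.8)/(2.2/√40) = 1.150
df = n − 1 = 39
p-value = P(T ≥ 1.150) ≈ 0.1286
Since p ≈ 0.1286 > α = 0.1, fail to reject H0; the evidence is not statistically significant.

1.150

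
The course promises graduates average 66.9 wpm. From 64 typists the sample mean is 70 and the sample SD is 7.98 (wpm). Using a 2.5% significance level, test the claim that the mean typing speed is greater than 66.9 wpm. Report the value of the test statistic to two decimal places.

3.11

H0: μ = 66.9; H1: μ > 66.9 (one-sample t-test, right-tailed).
t = (x̄ − μ₀)/(s/√n) = (70 − 66.9)/(7.98/√64) = 3.11
df = n − 1 = 63
p-value = P(T ≥ 3.11) ≈ 0.0014
Since p ≈ 0.0014 < α = 0.025, reject H0; the data support H1.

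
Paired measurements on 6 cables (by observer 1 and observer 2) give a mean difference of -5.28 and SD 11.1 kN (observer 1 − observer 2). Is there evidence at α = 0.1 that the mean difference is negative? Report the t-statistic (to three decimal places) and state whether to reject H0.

t = -1.165; fail to reject H0

H0: μ_d = 0; H1: μ_d < 0 (paired t-test on the differences, left-tailed).
t = d̄/(s_d/√n) = -5.28/(11.1/√6) = -1.165
df = n − 1 = 5
p-value = P(T ≤ -1.165) ≈ 0.148
Since p ≈ 0.148 > α = 0.1, fail to reject H0; the evidence is not statistically significant.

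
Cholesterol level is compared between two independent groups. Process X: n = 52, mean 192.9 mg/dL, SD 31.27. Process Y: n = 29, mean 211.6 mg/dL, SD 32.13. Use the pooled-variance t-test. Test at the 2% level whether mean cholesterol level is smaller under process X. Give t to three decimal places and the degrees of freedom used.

t = -2.555, df = 79

Let group 1 = process X, group 2 = process Y. H0: μ_1 = μ_2; H1: μ_1 < μ_2 (two-sample pooled-variance t-test, left-tailed).
s_p² = [(52−1)·31.27² + (29−1)·32.13²]/(52+29−2) = 997.138
t = (192.9 − 211.6)/√[997.138·(1/52 + 1/29)] = -2.555
df = n₁ + n₂ − 2 = 79
p-value = P(T ≤ -2.555) ≈ 0.0063
Since p ≈ 0.0063 < α = 0.02, reject H0; the evidence is statistically significant.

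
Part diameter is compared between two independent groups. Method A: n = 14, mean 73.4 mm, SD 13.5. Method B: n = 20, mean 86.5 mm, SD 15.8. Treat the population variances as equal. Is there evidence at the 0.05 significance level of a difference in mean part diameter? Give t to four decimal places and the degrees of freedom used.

t = -2.5216, df = 32

Let group 1 = method A, group 2 = method B. H0: μ_1 = μ_2; H1: μ_1 ≠ μ_2 (two-sample pooled-variance t-test, two-sided).
s_p² = [(14−1)·13.5² + (20−1)·15.8²]/(14+20−2) = 222.263
t = (73.4 − 86.5)/√[222.263·(1/14 + 1/20)] = -2.5216
df = n₁ + n₂ − 2 = 32
Two-sided p-value ≈ 0.017
Since p ≈ 0.017 < α = 0.05, reject H0; the data support H1.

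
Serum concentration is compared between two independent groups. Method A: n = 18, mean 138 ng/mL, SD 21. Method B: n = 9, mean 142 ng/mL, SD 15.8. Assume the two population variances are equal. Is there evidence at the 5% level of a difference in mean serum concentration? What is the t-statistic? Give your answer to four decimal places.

Let group 1 = method A, group 2 = method B. H0: μ_1 = μ_2; H1: μ_1 ≠ μ_2 (two-sample pooled-variance t-test, two-sided).
s_p² = [(18−1)·21² + (9−1)·15.8²]/(18+9−2) = 379.765
t = (138 − 142)/√[379.765·(1/18 + 1/9)] = -0.5028
df = n₁ + n₂ − 2 = 25
Two-sided p-value ≈ 0.620
Since p ≈ 0.620 > α = 0.05, fail to reject H0; the evidence is not statistically significant.

-0.5028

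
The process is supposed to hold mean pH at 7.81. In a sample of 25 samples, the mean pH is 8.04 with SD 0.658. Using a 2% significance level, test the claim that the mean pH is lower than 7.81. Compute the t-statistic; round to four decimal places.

1.7477

H0: μ = 7.81; H1: μ < 7.81 (one-sample t-test, left-tailed).
t = (x̄ − μ₀)/(s/√n) = (8.04 − 7.81)/(0.658/√25) = 1.7477
df = n − 1 = 24
p-value = P(T ≤ 1.7477) ≈ 0.9534
Since p ≈ 0.9534 > α = 0.02, fail to reject H0; the evidence is not statistically significant.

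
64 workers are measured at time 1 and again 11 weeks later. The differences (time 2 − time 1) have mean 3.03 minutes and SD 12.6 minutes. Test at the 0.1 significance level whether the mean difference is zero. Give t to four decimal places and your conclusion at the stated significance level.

t = 1.9238; reject H0

H0: μ_d = 0; H1: μ_d ≠ 0 (paired t-test on the differences, two-sided).
t = d̄/(s_d/√n) = 3.03/(12.6/√64) = 1.9238
df = n − 1 = 63
Two-sided p-value ≈ 0.0589
Since p ≈ 0.0589 < α = 0.1, reject H0; the data support H1.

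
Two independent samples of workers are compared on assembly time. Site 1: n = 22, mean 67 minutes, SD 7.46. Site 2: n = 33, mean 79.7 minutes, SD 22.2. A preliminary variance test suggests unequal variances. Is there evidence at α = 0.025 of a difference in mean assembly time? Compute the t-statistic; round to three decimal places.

Let group 1 = site 1, group 2 = site 2. H0: μ_1 = μ_2; H1: μ_1 ≠ μ_2 (Welch's two-sample t-test, two-sided).
t = (x̄_1 − x̄_2)/√(s_1²/n_1 + s_2²/n_2) = (67 − 79.7)/√(7.46²/22 + 22.2²/33) = -3.039
Welch–Satterthwaite df ≈ 41.93
Two-sided p-value ≈ 0.004
Since p ≈ 0.004 < α = 0.025, reject H0; the evidence is statistically significant.

-3.039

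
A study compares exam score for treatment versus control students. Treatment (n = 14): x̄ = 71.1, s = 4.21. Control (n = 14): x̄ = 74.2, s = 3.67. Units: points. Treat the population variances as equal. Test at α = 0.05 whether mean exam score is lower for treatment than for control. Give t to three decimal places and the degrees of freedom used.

t = -2.077, df = 26

Let group 1 = treatment, group 2 = control. H0: μ_1 = μ_2; H1: μ_1 < μ_2 (two-sample pooled-variance t-test, left-tailed).
s_p² = [(14−1)·4.21² + (14−1)·3.67²]/(14+14−2) = 15.5965
t = (71.1 − 74.2)/√[15.5965·(1/14 + 1/14)] = -2.077
df = n₁ + n₂ − 2 = 26
p-value = P(T ≤ -2.077) ≈ 0.0239
Since p ≈ 0.0239 < α = 0.05, reject H0; the evidence is statistically significant.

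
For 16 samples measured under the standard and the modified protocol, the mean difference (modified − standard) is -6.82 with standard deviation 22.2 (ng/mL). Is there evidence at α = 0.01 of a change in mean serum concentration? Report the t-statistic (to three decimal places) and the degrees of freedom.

H0: μ_d = 0; H1: μ_d ≠ 0 (paired t-test on the differences, two-sided).
t = d̄/(s_d/√n) = -6.82/(22.2/√16) = -1.229
df = n − 1 = 15
Two-sided p-value ≈ 0.238
Since p ≈ 0.238 > α = 0.01, fail to reject H0; the data do not provide sufficient evidence against H0.

t = -1.229, df = 15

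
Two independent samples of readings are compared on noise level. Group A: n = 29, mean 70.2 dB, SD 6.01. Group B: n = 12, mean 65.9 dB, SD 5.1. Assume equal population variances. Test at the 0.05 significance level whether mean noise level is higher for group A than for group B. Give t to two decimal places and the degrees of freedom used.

t = 2.17, df = 39

Let group 1 = group A, group 2 = group B. H0: μ_1 = μ_2; H1: μ_1 > μ_2 (two-sample pooled-variance t-test, right-tailed).
s_p² = [(29−1)·6.01² + (12−1)·5.1²]/(29+12−2) = 33.2685
t = (70.2 − 65.9)/√[33.2685·(1/29 + 1/12)] = 2.17
df = n₁ + n₂ − 2 = 39
p-value = P(T ≥ 2.17) ≈ 0.018
Since p ≈ 0.018 < α = 0.05, reject H0; the data support H1.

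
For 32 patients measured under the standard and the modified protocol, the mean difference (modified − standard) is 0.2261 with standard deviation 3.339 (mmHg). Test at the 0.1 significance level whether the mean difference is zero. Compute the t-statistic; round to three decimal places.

H0: μ_d = 0; H1: μ_d ≠ 0 (paired t-test on the differences, two-sided).
t = d̄/(s_d/√n) = 0.2261/(3.339/√32) = 0.383
df = n − 1 = 31
Two-sided p-value ≈ 0.704
Since p ≈ 0.704 > α = 0.1, fail to reject H0; the data do not provide sufficient evidence against H0.

0.383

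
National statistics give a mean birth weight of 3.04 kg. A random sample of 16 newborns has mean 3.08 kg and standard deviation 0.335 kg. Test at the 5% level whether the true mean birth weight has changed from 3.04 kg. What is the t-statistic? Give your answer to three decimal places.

0.478

H0: μ = 3.04; H1: μ ≠ 3.04 (one-sample t-test, two-sided).
t = (x̄ − μ₀)/(s/√n) = (3.08 − 3.04)/(0.335/√16) = 0.478
df = n − 1 = 15
Two-sided p-value ≈ 0.6398
Since p ≈ 0.6398 > α = 0.05, fail to reject H0; the evidence is not statistically significant.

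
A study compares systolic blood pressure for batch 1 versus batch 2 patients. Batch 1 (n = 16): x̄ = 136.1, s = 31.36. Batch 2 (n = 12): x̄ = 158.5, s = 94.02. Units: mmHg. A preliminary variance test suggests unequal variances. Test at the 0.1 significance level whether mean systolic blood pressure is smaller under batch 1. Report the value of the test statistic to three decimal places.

-0.793

Let group 1 = batch 1, group 2 = batch 2. H0: μ_1 = μ_2; H1: μ_1 < μ_2 (Welch's two-sample t-test, left-tailed).
t = (x̄_1 − x̄_2)/√(s_1²/n_1 + s_2²/n_2) = (136.1 − 158.5)/√(31.36²/16 + 94.02²/12) = -0.793
Welch–Satterthwaite df ≈ 12.85
p-value = P(T ≤ -0.793) ≈ 0.2211
Since p ≈ 0.2211 > α = 0.1, fail to reject H0; the evidence is not statistically significant.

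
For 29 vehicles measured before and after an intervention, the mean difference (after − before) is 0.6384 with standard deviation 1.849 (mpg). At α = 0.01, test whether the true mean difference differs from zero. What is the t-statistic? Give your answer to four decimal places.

1.8593

H0: μ_d = 0; H1: μ_d ≠ 0 (paired t-test on the differences, two-sided).
t = d̄/(s_d/√n) = 0.6384/(1.849/√29) = 1.8593
df = n − 1 = 28
Two-sided p-value ≈ 0.074
Since p ≈ 0.074 > α = 0.01, fail to reject H0; the evidence is not statistically significant.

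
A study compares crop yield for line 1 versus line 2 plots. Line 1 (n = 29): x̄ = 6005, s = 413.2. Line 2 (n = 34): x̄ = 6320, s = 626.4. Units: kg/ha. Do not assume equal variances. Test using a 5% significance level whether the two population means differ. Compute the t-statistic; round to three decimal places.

Let group 1 = line 1, group 2 = line 2. H0: μ_1 = μ_2; H1: μ_1 ≠ μ_2 (Welch's two-sample t-test, two-sided).
t = (x̄_1 − x̄_2)/√(s_1²/n_1 + s_2²/n_2) = (6005 − 6320)/√(413.2²/29 + 626.4²/34) = -2.386
Welch–Satterthwaite df ≈ 57.59
Two-sided p-value ≈ 0.020
Since p ≈ 0.020 < α = 0.05, reject H0; the data support H1.

-2.386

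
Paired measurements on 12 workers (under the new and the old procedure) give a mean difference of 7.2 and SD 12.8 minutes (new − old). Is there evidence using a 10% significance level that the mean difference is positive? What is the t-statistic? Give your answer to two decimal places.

H0: μ_d = 0; H1: μ_d > 0 (paired t-test on the differences, right-tailed).
t = d̄/(s_d/√n) = 7.2/(12.8/√12) = 1.95
df = n − 1 = 11
p-value = P(T ≥ 1.95) ≈ 0.039
Since p ≈ 0.039 < α = 0.1, reject H0; the evidence is statistically significant.

1.95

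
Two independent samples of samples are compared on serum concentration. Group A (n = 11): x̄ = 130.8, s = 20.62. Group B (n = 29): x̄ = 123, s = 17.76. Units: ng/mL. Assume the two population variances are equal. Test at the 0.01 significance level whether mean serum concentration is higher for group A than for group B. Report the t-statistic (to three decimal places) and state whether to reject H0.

t = 1.187; fail to reject H0

Let group 1 = group A, group 2 = group B. H0: μ_1 = μ_2; H1: μ_1 > μ_2 (two-sample pooled-variance t-test, right-tailed).
s_p² = [(11−1)·20.62² + (29−1)·17.76²]/(11+29−2) = 344.304
t = (130.8 − 123)/√[344.304·(1/11 + 1/29)] = 1.187
df = n₁ + n₂ − 2 = 38
p-value = P(T ≥ 1.187) ≈ 0.1213
Since p ≈ 0.1213 > α = 0.01, fail to reject H0; the evidence is not statistically significant.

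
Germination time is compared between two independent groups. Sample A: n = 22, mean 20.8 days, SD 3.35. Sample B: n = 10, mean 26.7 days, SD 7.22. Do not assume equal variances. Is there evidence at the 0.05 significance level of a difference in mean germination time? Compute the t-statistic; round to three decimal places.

-2.466

Let group 1 = sample A, group 2 = sample B. H0: μ_1 = μ_2; H1: μ_1 ≠ μ_2 (Welch's two-sample t-test, two-sided).
t = (x̄_1 − x̄_2)/√(s_1²/n_1 + s_2²/n_2) = (20.8 − 26.7)/√(3.35²/22 + 7.22²/10) = -2.466
Welch–Satterthwaite df ≈ 10.80
Two-sided p-value ≈ 0.0317
Since p ≈ 0.0317 < α = 0.05, reject H0; the evidence is statistically significant.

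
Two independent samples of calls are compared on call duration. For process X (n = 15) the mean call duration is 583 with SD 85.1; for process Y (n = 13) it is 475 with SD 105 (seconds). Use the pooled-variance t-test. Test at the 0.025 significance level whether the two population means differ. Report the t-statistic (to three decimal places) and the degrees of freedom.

Let group 1 = process X, group 2 = process Y. H0: μ_1 = μ_2; H1: μ_1 ≠ μ_2 (two-sample pooled-variance t-test, two-sided).
s_p² = [(15−1)·85.1² + (13−1)·105²]/(15+13−2) = 8988.01
t = (583 − 475)/√[8988.01·(1/15 + 1/13)] = 3.006
df = n₁ + n₂ − 2 = 26
Two-sided p-value ≈ 0.0058
Since p ≈ 0.0058 < α = 0.025, reject H0; the evidence is statistically significant.

t = 3.006, df = 26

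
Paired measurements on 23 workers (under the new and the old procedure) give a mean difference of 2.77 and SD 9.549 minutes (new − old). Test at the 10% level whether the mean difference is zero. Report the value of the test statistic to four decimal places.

H0: μ_d = 0; H1: μ_d ≠ 0 (paired t-test on the differences, two-sided).
t = d̄/(s_d/√n) = 2.77/(9.549/√23) = 1.3912
df = n − 1 = 22
Two-sided p-value ≈ 0.1781
Since p ≈ 0.1781 > α = 0.1, fail to reject H0; the evidence is not statistically significant.

1.3912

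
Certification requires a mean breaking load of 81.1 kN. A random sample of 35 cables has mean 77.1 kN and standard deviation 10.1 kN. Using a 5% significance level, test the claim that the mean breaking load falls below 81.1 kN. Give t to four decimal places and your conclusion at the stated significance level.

t = -2.3430; reject H0

H0: μ = 81.1; H1: μ < 81.1 (one-sample t-test, left-tailed).
t = (x̄ − μ₀)/(s/√n) = (77.1 − 81.1)/(10.1/√35) = -2.3430
df = n − 1 = 34
p-value = P(T ≤ -2.3430) ≈ 0.013
Since p ≈ 0.013 < α = 0.05, reject H0; the evidence is statistically significant.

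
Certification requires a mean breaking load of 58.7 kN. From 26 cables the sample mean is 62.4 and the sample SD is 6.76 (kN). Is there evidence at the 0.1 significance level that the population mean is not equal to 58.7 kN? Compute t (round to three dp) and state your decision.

t = 2.791; reject H0

H0: μ = 58.7; H1: μ ≠ 58.7 (one-sample t-test, two-sided).
t = (x̄ − μ₀)/(s/√n) = (62.4 − 58.7)/(6.76/√26) = 2.791
df = n − 1 = 25
Two-sided p-value ≈ 0.0099
Since p ≈ 0.0099 < α = 0.1, reject H0; the data support H1.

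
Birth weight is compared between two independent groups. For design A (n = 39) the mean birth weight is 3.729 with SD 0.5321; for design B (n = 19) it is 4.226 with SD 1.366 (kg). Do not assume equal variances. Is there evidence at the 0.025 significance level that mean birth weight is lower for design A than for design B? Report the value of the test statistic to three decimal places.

Let group 1 = design A, group 2 = design B. H0: μ_1 = μ_2; H1: μ_1 < μ_2 (Welch's two-sample t-test, left-tailed).
t = (x̄_1 − x̄_2)/√(s_1²/n_1 + s_2²/n_2) = (3.729 − 4.226)/√(0.5321²/39 + 1.366²/19) = -1.530
Welch–Satterthwaite df ≈ 20.71
p-value = P(T ≤ -1.530) ≈ 0.0705
Since p ≈ 0.0705 > α = 0.025, fail to reject H0; the evidence is not statistically significant.

-1.530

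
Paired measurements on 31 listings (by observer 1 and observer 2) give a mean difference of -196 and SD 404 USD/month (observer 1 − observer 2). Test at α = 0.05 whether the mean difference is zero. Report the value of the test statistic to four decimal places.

-2.7012

H0: μ_d = 0; H1: μ_d ≠ 0 (paired t-test on the differences, two-sided).
t = d̄/(s_d/√n) = -196/(404/√31) = -2.7012
df = n − 1 = 30
Two-sided p-value ≈ 0.0113
Since p ≈ 0.0113 < α = 0.05, reject H0; the evidence is statistically significant.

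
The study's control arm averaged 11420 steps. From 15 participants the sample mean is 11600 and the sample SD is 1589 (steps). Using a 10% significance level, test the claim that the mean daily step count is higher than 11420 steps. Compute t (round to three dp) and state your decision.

H0: μ = 11420; H1: μ > 11420 (one-sample t-test, right-tailed).
t = (x̄ − μ₀)/(s/√n) = (11600 − 11420)/(1589/√15) = 0.439
df = n − 1 = 14
p-value = P(T ≥ 0.439) ≈ 0.334
Since p ≈ 0.334 > α = 0.1, fail to reject H0; the data do not provide sufficient evidence against H0.

t = 0.439; fail to reject H0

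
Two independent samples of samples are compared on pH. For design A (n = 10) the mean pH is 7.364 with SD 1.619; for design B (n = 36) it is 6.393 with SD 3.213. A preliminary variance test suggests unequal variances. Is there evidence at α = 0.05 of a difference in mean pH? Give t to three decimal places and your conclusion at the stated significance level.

Let group 1 = design A, group 2 = design B. H0: μ_1 = μ_2; H1: μ_1 ≠ μ_2 (Welch's two-sample t-test, two-sided).
t = (x̄_1 − x̄_2)/√(s_1²/n_1 + s_2²/n_2) = (7.364 − 6.393)/√(1.619²/10 + 3.213²/36) = 1.311
Welch–Satterthwaite df ≈ 30.18
Two-sided p-value ≈ 0.1999
Since p ≈ 0.1999 > α = 0.05, fail to reject H0; the evidence is not statistically significant.

t = 1.311; fail to reject H0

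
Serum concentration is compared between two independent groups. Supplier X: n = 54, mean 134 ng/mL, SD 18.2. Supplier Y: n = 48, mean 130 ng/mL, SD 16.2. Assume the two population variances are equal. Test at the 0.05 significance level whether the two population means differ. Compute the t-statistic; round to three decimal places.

Let group 1 = supplier X, group 2 = supplier Y. H0: μ_1 = μ_2; H1: μ_1 ≠ μ_2 (two-sample pooled-variance t-test, two-sided).
s_p² = [(54−1)·18.2² + (48−1)·16.2²]/(54+48−2) = 298.904
t = (134 − 130)/√[298.904·(1/54 + 1/48)] = 1.166
df = n₁ + n₂ − 2 = 100
Two-sided p-value ≈ 0.2463
Since p ≈ 0.2463 > α = 0.05, fail to reject H0; the evidence is not statistically significant.

1.166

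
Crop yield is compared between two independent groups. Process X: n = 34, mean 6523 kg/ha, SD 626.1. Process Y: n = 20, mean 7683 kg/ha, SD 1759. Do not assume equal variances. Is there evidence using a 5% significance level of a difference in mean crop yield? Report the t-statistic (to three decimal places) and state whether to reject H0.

t = -2.845; reject H0

Let group 1 = process X, group 2 = process Y. H0: μ_1 = μ_2; H1: μ_1 ≠ μ_2 (Welch's two-sample t-test, two-sided).
t = (x̄_1 − x̄_2)/√(s_1²/n_1 + s_2²/n_2) = (6523 − 7683)/√(626.1²/34 + 1759²/20) = -2.845
Welch–Satterthwaite df ≈ 21.87
Two-sided p-value ≈ 0.0095
Since p ≈ 0.0095 < α = 0.05, reject H0; the data support H1.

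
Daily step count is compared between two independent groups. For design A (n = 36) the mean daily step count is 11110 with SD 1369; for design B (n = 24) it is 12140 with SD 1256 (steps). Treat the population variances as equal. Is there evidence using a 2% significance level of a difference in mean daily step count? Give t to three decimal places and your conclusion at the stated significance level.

Let group 1 = design A, group 2 = design B. H0: μ_1 = μ_2; H1: μ_1 ≠ μ_2 (two-sample pooled-variance t-test, two-sided).
s_p² = [(36−1)·1369² + (24−1)·1256²]/(36+24−2) = 1756530
t = (11110 − 12140)/√[1756530·(1/36 + 1/24)] = -2.949
df = n₁ + n₂ − 2 = 58
Two-sided p-value ≈ 0.005
Since p ≈ 0.005 < α = 0.02, reject H0; the data support H1.

t = -2.949; reject H0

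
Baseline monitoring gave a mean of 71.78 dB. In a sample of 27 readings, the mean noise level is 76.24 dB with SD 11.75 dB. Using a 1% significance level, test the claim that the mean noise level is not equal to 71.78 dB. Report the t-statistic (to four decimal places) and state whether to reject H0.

t = 1.9723; fail to reject H0

H0: μ = 71.78; H1: μ ≠ 71.78 (one-sample t-test, two-sided).
t = (x̄ − μ₀)/(s/√n) = (76.24 − 71.78)/(11.75/√27) = 1.9723
df = n − 1 = 26
Two-sided p-value ≈ 0.0593
Since p ≈ 0.0593 > α = 0.01, fail to reject H0; the data do not provide sufficient evidence against H0.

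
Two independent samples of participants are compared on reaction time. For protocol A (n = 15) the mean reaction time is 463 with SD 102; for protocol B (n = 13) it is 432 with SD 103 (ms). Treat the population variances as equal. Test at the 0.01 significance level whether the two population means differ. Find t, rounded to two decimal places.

Let group 1 = protocol A, group 2 = protocol B. H0: μ_1 = μ_2; H1: μ_1 ≠ μ_2 (two-sample pooled-variance t-test, two-sided).
s_p² = [(15−1)·102² + (13−1)·103²]/(15+13−2) = 10498.6
t = (463 − 432)/√[10498.6·(1/15 + 1/13)] = 0.80
df = n₁ + n₂ − 2 = 26
Two-sided p-value ≈ 0.4319
Since p ≈ 0.4319 > α = 0.01, fail to reject H0; the data do not provide sufficient evidence against H0.

0.80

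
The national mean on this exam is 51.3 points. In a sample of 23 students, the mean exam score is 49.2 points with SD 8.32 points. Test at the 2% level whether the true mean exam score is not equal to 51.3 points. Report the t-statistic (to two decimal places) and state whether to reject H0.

t = -1.21; fail to reject H0

H0: μ = 51.3; H1: μ ≠ 51.3 (one-sample t-test, two-sided).
t = (x̄ − μ₀)/(s/√n) = (49.2 − 51.3)/(8.32/√23) = -1.21
df = n − 1 = 22
Two-sided p-value ≈ 0.2389
Since p ≈ 0.2389 > α = 0.02, fail to reject H0; the data do not provide sufficient evidence against H0.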